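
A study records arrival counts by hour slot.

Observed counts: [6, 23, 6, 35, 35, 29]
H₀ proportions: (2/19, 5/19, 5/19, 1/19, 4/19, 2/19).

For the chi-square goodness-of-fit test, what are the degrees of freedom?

df = k − 1 = 6 − 1 = 5

degrees of freedom = 5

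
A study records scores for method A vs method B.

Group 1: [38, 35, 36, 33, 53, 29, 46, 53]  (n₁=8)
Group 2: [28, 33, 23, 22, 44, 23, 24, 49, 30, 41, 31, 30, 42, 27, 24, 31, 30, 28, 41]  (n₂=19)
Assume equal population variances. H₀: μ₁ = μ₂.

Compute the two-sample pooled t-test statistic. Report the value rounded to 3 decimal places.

test statistic = 2.485

x̄₁=40.375, s₁=9.164, n₁=8
x̄₂=31.632, s₂=8.008, n₂=19
s_p² = [7·9.164² + 18·8.008²]/25 = 69.6918
SE = √(s_p²·(1/8+1/19)) = 3.5184
t = (40.375−31.632)/3.5184 = 2.4850
df = 25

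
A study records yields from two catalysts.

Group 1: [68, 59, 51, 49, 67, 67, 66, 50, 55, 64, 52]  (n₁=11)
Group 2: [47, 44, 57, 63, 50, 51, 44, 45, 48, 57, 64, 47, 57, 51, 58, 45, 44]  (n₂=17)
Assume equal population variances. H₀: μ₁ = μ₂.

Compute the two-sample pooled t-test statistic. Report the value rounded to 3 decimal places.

test statistic = 2.759

x̄₁=58.909, s₁=7.700, n₁=11
x̄₂=51.294, s₂=6.752, n₂=17
s_p² = [10·7.700² + 16·6.752²]/26 = 50.8630
SE = √(s_p²·(1/11+1/17)) = 2.7597
t = (58.909−51.294)/2.7597 = 2.7594
df = 26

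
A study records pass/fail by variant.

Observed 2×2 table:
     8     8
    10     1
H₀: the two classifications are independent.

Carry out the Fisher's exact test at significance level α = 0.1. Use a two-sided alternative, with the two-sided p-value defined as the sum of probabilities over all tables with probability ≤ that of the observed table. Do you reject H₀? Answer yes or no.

Margins: r₁=16, r₂=11, c₁=18, c₂=9, n=27
p_obs = C(16,8)·C(11,10)/C(27,18); sum pmf over tables with pmf ≤ p_obs
p-value (two-sided) = 0.04167
At α=0.1: p < α → reject H₀

reject H₀: yes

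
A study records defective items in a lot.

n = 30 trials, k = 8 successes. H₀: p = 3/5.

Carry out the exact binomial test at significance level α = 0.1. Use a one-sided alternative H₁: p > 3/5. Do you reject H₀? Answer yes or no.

reject H₀: no

Exact binomial: n=30, k=8, p₀=3/5=0.6000
P(X≥8) from Σ C(n,i)·p₀^i·(1−p₀)^(n−i)
p-value (one-sided, H₁ greater) = 0.99995
At α=0.1: p ≥ α → fail to reject H₀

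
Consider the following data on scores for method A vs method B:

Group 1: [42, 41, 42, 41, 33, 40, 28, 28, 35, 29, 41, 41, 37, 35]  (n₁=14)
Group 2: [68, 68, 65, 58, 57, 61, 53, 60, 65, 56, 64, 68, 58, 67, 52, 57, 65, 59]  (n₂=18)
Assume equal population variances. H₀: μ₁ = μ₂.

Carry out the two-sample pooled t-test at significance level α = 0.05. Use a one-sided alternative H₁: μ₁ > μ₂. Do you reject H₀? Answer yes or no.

reject H₀: no

x̄₁=36.643, s₁=5.344, n₁=14
x̄₂=61.167, s₂=5.227, n₂=18
s_p² = [13·5.344² + 17·5.227²]/30 = 27.8571
SE = √(s_p²·(1/14+1/18)) = 1.8808
t = (36.643−61.167)/1.8808 = -13.0390
df = 30
p-value (one-sided, H₁ greater) = 1.00000
At α=0.05: p ≥ α → fail to reject H₀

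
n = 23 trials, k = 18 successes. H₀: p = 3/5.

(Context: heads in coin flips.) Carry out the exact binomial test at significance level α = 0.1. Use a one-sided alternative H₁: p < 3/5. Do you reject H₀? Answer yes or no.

reject H₀: no

Exact binomial: n=23, k=18, p₀=3/5=0.6000
P(X≤18) from Σ C(n,i)·p₀^i·(1−p₀)^(n−i)
p-value (one-sided, H₁ less) = 0.98103
At α=0.1: p ≥ α → fail to reject H₀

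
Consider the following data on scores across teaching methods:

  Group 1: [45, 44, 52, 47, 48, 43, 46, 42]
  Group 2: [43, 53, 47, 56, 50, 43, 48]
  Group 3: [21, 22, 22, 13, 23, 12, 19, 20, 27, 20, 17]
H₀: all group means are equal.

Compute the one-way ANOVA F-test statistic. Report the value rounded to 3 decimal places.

test statistic = 138.337

Group means [45.88, 48.57, 19.64], grand mean 35.500
SSB = Σnᵢ(x̄ᵢ−x̄)² = 4825.365; SSW = ΣΣ(x−x̄ᵢ)² = 401.135
MSB = 4825.365/2 = 2412.6826; MSW = 401.135/23 = 17.4406
F = MSB/MSW = 138.3368
df = (2, 23)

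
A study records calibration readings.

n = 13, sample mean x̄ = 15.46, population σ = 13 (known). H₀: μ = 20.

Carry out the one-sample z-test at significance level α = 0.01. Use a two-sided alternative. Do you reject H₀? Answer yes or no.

SE = σ/√n = 13/√13 = 3.6056
z = (x̄−μ₀)/SE = (15.46−20)/3.6056 = -1.2592
p-value (two-sided) = 0.20797
At α=0.01: p ≥ α → fail to reject H₀

reject H₀: no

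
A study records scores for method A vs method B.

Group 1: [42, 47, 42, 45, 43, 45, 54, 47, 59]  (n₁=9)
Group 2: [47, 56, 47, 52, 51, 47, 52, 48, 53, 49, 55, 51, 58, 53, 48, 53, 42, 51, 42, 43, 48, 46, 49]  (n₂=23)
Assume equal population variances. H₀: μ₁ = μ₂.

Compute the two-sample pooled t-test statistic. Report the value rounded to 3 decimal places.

test statistic = -1.354

x̄₁=47.111, s₁=5.776, n₁=9
x̄₂=49.609, s₂=4.229, n₂=23
s_p² = [8·5.776² + 22·4.229²]/30 = 22.0122
SE = √(s_p²·(1/9+1/23)) = 1.8447
t = (47.111−49.609)/1.8447 = -1.3539
df = 30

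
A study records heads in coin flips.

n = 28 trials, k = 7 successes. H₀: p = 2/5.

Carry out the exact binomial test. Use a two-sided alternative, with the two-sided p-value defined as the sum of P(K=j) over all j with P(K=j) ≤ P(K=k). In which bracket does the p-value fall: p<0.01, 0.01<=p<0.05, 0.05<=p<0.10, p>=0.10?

Exact binomial: n=28, k=7, p₀=2/5=0.4000
P(X=j) = C(n,j)·p₀^j·(1−p₀)^(n−j); p = Σ P(X=j) over j with P(X=j) ≤ P(X=7)
p-value (two-sided) = 0.12396
→ bracket: p>=0.10

p-value bracket: p>=0.10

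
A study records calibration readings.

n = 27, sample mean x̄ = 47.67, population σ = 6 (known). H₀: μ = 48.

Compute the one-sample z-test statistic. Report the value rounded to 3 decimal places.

SE = σ/√n = 6/√27 = 1.1547
z = (x̄−μ₀)/SE = (47.67−48)/1.1547 = -0.2858

test statistic = -0.286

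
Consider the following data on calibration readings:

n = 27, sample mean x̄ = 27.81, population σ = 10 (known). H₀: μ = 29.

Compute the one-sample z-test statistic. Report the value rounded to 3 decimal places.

test statistic = -0.618

SE = σ/√n = 10/√27 = 1.9245
z = (x̄−μ₀)/SE = (27.81−29)/1.9245 = -0.6183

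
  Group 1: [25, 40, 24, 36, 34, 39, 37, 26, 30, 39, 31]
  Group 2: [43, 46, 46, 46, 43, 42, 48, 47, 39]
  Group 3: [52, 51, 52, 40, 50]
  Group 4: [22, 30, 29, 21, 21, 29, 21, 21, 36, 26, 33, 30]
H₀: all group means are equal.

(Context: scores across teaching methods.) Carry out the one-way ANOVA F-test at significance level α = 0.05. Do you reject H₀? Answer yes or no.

Group means [32.82, 44.44, 49.00, 26.58], grand mean 35.811
SSB = Σnᵢ(x̄ᵢ−x̄)² = 2660.900; SSW = ΣΣ(x−x̄ᵢ)² = 834.775
MSB = 2660.900/3 = 886.9668; MSW = 834.775/33 = 25.2962
F = MSB/MSW = 35.0632
df = (3, 33)
p-value (upper-tail) = 0.00000
At α=0.05: p < α → reject H₀

reject H₀: yes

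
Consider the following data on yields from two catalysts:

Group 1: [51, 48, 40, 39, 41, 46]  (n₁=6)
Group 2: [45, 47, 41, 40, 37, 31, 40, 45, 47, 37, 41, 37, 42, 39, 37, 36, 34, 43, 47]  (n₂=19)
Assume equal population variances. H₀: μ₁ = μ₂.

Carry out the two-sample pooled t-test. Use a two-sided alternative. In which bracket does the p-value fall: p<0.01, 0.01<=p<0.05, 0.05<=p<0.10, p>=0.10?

p-value bracket: 0.05<=p<0.10

x̄₁=44.167, s₁=4.875, n₁=6
x̄₂=40.316, s₂=4.595, n₂=19
s_p² = [5·4.875² + 18·4.595²]/23 = 21.6930
SE = √(s_p²·(1/6+1/19)) = 2.1811
t = (44.167−40.316)/2.1811 = 1.7656
df = 23
p-value (two-sided) = 0.09074
→ bracket: 0.05<=p<0.10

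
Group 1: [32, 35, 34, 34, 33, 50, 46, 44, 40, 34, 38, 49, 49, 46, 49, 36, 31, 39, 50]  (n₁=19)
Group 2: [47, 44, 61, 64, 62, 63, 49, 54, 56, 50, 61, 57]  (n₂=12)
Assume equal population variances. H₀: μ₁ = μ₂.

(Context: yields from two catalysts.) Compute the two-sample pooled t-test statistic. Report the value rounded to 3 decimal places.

test statistic = -5.957

x̄₁=40.474, s₁=6.971, n₁=19
x̄₂=55.667, s₂=6.827, n₂=12
s_p² = [18·6.971² + 11·6.827²]/29 = 47.8415
SE = √(s_p²·(1/19+1/12)) = 2.5504
t = (40.474−55.667)/2.5504 = -5.9570
df = 29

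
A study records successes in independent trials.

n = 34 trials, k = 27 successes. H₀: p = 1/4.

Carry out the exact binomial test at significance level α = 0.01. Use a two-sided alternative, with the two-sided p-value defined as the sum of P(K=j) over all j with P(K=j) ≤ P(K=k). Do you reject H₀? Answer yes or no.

reject H₀: yes

Exact binomial: n=34, k=27, p₀=1/4=0.2500
P(X=j) = C(n,j)·p₀^j·(1−p₀)^(n−j); p = Σ P(X=j) over j with P(X=j) ≤ P(X=27)
p-value (two-sided) = 0.00000
At α=0.01: p < α → reject H₀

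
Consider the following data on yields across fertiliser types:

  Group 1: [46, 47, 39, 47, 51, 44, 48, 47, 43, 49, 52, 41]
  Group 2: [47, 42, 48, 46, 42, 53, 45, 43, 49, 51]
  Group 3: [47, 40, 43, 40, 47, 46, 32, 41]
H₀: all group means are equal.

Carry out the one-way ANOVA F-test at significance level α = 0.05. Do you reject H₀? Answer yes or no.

reject H₀: no

Group means [46.17, 46.60, 42.00], grand mean 45.200
SSB = Σnᵢ(x̄ᵢ−x̄)² = 112.733; SSW = ΣΣ(x−x̄ᵢ)² = 466.067
MSB = 112.733/2 = 56.3667; MSW = 466.067/27 = 17.2617
F = MSB/MSW = 3.2654
df = (2, 27)
p-value (upper-tail) = 0.05369
At α=0.05: p ≥ α → fail to reject H₀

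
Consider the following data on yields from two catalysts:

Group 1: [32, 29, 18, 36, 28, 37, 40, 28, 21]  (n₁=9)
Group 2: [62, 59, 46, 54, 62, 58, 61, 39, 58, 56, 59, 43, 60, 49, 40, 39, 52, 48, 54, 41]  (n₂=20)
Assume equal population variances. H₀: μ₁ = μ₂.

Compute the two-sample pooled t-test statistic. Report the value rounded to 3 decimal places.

x̄₁=29.889, s₁=7.271, n₁=9
x̄₂=52.000, s₂=8.221, n₂=20
s_p² = [8·7.271² + 19·8.221²]/27 = 63.2181
SE = √(s_p²·(1/9+1/20)) = 3.1914
t = (29.889−52.000)/3.1914 = -6.9283
df = 27

test statistic = -6.928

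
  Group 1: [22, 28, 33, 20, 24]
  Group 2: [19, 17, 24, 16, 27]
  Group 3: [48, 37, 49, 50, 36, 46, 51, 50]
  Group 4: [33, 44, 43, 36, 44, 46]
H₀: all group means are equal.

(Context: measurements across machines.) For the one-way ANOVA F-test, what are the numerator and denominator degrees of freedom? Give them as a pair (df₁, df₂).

k = 4 groups, N = 24 total
df = (k−1, N−k) = (4−1, 24−4) = (3, 20)

degrees of freedom = [3, 20]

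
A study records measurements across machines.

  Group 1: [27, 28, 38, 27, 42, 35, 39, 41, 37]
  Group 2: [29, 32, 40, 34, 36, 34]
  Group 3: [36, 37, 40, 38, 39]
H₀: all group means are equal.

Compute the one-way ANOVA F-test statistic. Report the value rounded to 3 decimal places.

Group means [34.89, 34.17, 38.00], grand mean 35.450
SSB = Σnᵢ(x̄ᵢ−x̄)² = 45.228; SSW = ΣΣ(x−x̄ᵢ)² = 369.722
MSB = 45.228/2 = 22.6139; MSW = 369.722/17 = 21.7484
F = MSB/MSW = 1.0398
df = (2, 17)

test statistic = 1.040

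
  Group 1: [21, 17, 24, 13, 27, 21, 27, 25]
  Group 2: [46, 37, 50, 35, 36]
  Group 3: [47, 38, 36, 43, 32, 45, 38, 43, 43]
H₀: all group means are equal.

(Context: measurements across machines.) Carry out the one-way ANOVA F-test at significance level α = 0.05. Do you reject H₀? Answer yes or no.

reject H₀: yes

Group means [21.88, 40.80, 40.56], grand mean 33.818
SSB = Σnᵢ(x̄ᵢ−x̄)² = 1793.376; SSW = ΣΣ(x−x̄ᵢ)² = 539.897
MSB = 1793.376/2 = 896.6878; MSW = 539.897/19 = 28.4156
F = MSB/MSW = 31.5561
df = (2, 19)
p-value (upper-tail) = 0.00000
At α=0.05: p < α → reject H₀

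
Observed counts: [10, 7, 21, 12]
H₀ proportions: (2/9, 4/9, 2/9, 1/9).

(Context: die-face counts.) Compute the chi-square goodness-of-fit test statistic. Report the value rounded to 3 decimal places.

n = 50; E_i = n·p_i = [11.11, 22.22, 11.11, 5.56]
χ² = (10−11.11)²/11.11 + (7−22.22)²/22.22 + (21−11.11)²/11.11 + (12−5.56)²/5.56 = 26.8150
df = 3

test statistic = 26.815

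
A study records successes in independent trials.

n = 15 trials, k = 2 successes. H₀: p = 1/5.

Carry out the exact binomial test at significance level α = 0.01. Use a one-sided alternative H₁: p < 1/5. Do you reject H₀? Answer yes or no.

reject H₀: no

Exact binomial: n=15, k=2, p₀=1/5=0.2000
P(X≤2) from Σ C(n,i)·p₀^i·(1−p₀)^(n−i)
p-value (one-sided, H₁ less) = 0.39802
At α=0.01: p ≥ α → fail to reject H₀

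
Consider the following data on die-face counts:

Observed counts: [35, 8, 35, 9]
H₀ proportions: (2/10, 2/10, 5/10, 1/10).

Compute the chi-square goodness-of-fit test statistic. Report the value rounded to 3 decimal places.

test statistic = 24.552

n = 87; E_i = n·p_i = [17.40, 17.40, 43.50, 8.70]
χ² = (35−17.40)²/17.40 + (8−17.40)²/17.40 + (35−43.50)²/43.50 + (9−8.70)²/8.70 = 24.5517
df = 3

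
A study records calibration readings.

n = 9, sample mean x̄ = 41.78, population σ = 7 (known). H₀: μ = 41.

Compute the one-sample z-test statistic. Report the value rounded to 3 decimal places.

SE = σ/√n = 7/√9 = 2.3333
z = (x̄−μ₀)/SE = (41.78−41)/2.3333 = 0.3343

test statistic = 0.334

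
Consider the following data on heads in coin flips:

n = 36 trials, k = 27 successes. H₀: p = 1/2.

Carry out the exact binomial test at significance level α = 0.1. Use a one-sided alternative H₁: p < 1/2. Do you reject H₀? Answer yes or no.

Exact binomial: n=36, k=27, p₀=1/2=0.5000
P(X≤27) from Σ C(n,i)·p₀^i·(1−p₀)^(n−i)
p-value (one-sided, H₁ less) = 0.99940
At α=0.1: p ≥ α → fail to reject H₀

reject H₀: no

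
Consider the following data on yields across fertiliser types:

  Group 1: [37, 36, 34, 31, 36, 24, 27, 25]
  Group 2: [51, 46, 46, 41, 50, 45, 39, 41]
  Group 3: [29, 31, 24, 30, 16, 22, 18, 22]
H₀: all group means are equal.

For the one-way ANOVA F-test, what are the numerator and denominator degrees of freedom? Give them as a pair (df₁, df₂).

degrees of freedom = [2, 21]

k = 3 groups, N = 24 total
df = (k−1, N−k) = (3−1, 24−3) = (2, 21)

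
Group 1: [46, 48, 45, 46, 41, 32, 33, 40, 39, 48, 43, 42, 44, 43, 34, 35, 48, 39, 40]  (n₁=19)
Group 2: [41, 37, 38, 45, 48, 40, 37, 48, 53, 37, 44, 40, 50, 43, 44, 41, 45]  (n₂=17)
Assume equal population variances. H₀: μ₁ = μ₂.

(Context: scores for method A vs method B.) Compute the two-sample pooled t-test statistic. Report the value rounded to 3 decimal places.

x̄₁=41.368, s₁=5.101, n₁=19
x̄₂=43.000, s₂=4.796, n₂=17
s_p² = [18·5.101² + 16·4.796²]/34 = 24.6006
SE = √(s_p²·(1/19+1/17)) = 1.6559
t = (41.368−43.000)/1.6559 = -0.9853
df = 34

test statistic = -0.985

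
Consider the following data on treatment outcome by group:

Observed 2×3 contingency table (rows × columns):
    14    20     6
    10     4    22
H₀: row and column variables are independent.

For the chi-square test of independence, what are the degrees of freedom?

df = (r−1)(c−1) = (2−1)·(3−1) = 2

degrees of freedom = 2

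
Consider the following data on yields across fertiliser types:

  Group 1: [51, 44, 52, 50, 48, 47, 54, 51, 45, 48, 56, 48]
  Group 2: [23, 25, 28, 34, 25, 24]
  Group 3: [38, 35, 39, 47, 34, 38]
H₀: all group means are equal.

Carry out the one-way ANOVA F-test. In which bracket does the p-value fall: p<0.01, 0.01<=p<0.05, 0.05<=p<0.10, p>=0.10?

Group means [49.50, 26.50, 38.50], grand mean 41.000
SSB = Σnᵢ(x̄ᵢ−x̄)² = 2166.000; SSW = ΣΣ(x−x̄ᵢ)² = 324.000
MSB = 2166.000/2 = 1083.0000; MSW = 324.000/21 = 15.4286
F = MSB/MSW = 70.1944
df = (2, 21)
p-value (upper-tail) = 0.00000
→ bracket: p<0.01

p-value bracket: p<0.01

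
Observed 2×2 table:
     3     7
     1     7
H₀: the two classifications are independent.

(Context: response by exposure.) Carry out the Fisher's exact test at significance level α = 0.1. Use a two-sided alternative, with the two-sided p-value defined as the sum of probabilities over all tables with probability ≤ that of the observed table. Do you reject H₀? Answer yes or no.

Margins: r₁=10, r₂=8, c₁=4, c₂=14, n=18
p_obs = C(10,3)·C(8,1)/C(18,4); sum pmf over tables with pmf ≤ p_obs
p-value (two-sided) = 0.58824
At α=0.1: p ≥ α → fail to reject H₀

reject H₀: no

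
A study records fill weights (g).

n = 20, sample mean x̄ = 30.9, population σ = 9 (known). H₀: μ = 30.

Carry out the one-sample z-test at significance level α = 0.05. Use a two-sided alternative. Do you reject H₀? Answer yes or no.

reject H₀: no

SE = σ/√n = 9/√20 = 2.0125
z = (x̄−μ₀)/SE = (30.9−30)/2.0125 = 0.4472
p-value (two-sided) = 0.65472
At α=0.05: p ≥ α → fail to reject H₀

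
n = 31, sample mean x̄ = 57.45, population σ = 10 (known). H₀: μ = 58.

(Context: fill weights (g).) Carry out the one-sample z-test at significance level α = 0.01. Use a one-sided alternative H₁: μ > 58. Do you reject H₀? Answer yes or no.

SE = σ/√n = 10/√31 = 1.7961
z = (x̄−μ₀)/SE = (57.45−58)/1.7961 = -0.3062
p-value (one-sided, H₁ greater) = 0.62028
At α=0.01: p ≥ α → fail to reject H₀

reject H₀: no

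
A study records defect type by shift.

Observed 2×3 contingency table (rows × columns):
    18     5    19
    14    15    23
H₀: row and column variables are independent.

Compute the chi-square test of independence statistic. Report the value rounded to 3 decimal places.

test statistic = 4.872

Row totals [42, 52], col totals [32, 20, 42], n=94
χ² = (18−14.30)²/14.30 + (5−8.94)²/8.94 + (19−18.77)²/18.77 + (14−17.70)²/17.70 + (15−11.06)²/11.06 + (23−23.23)²/23.23 = 4.8723
df = 2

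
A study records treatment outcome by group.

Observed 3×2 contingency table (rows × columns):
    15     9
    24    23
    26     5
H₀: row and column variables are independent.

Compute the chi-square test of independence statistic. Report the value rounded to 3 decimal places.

test statistic = 8.718

Row totals [24, 47, 31], col totals [65, 37], n=102
χ² = (15−15.29)²/15.29 + (9−8.71)²/8.71 + (24−29.95)²/29.95 + (23−17.05)²/17.05 + (26−19.75)²/19.75 + (5−11.25)²/11.25 = 8.7177
df = 2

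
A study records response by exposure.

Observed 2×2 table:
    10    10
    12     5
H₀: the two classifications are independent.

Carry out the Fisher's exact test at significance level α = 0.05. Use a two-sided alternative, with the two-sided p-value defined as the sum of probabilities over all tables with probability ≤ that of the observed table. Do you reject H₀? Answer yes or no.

Margins: r₁=20, r₂=17, c₁=22, c₂=15, n=37
p_obs = C(20,10)·C(17,12)/C(37,22); sum pmf over tables with pmf ≤ p_obs
p-value (two-sided) = 0.31515
At α=0.05: p ≥ α → fail to reject H₀

reject H₀: no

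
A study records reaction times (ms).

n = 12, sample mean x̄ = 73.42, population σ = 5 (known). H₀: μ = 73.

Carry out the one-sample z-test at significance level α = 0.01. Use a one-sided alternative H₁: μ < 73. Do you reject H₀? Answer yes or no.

SE = σ/√n = 5/√12 = 1.4434
z = (x̄−μ₀)/SE = (73.42−73)/1.4434 = 0.2910
p-value (one-sided, H₁ less) = 0.61447
At α=0.01: p ≥ α → fail to reject H₀

reject H₀: no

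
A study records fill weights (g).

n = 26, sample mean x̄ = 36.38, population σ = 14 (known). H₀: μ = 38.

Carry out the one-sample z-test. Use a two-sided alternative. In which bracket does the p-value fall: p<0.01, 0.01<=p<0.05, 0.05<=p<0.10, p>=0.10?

p-value bracket: p>=0.10

SE = σ/√n = 14/√26 = 2.7456
z = (x̄−μ₀)/SE = (36.38−38)/2.7456 = -0.5900
p-value (two-sided) = 0.55517
→ bracket: p>=0.10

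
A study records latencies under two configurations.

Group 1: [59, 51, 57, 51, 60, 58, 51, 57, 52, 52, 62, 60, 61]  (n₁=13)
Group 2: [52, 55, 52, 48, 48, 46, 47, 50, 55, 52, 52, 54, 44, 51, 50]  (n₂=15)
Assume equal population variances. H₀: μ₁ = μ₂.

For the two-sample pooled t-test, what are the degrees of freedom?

df = n₁ + n₂ − 2 = 13 + 15 − 2 = 26

degrees of freedom = 26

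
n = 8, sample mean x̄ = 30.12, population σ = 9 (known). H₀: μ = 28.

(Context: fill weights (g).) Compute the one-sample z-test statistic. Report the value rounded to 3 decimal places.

test statistic = 0.666

SE = σ/√n = 9/√8 = 3.1820
z = (x̄−μ₀)/SE = (30.12−28)/3.1820 = 0.6663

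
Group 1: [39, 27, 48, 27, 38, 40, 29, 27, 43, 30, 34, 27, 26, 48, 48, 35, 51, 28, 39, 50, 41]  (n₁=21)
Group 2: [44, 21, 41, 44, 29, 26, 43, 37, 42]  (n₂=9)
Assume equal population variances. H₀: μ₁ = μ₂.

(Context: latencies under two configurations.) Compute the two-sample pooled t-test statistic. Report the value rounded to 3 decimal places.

test statistic = 0.164

x̄₁=36.905, s₁=8.734, n₁=21
x̄₂=36.333, s₂=8.746, n₂=9
s_p² = [20·8.734² + 8·8.746²]/28 = 76.3503
SE = √(s_p²·(1/21+1/9)) = 3.4813
t = (36.905−36.333)/3.4813 = 0.1641
df = 28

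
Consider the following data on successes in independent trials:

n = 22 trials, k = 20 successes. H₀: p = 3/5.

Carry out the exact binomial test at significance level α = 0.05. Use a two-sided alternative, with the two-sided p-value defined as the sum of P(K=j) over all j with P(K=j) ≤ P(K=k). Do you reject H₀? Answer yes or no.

Exact binomial: n=22, k=20, p₀=3/5=0.6000
P(X=j) = C(n,j)·p₀^j·(1−p₀)^(n−j); p = Σ P(X=j) over j with P(X=j) ≤ P(X=20)
p-value (two-sided) = 0.00198
At α=0.05: p < α → reject H₀

reject H₀: yes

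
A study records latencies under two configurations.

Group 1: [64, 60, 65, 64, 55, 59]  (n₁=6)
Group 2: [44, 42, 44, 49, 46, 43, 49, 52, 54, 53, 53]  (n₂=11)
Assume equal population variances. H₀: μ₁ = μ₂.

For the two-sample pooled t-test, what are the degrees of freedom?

df = n₁ + n₂ − 2 = 6 + 11 − 2 = 15

degrees of freedom = 15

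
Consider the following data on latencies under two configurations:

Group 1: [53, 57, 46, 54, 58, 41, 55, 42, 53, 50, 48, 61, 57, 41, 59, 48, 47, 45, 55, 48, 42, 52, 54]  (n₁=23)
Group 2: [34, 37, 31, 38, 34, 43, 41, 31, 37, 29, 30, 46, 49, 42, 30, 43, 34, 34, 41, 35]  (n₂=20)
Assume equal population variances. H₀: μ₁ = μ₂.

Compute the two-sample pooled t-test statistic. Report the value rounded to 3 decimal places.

x̄₁=50.696, s₁=6.064, n₁=23
x̄₂=36.950, s₂=5.753, n₂=20
s_p² = [22·6.064² + 19·5.753²]/41 = 35.0688
SE = √(s_p²·(1/23+1/20)) = 1.8106
t = (50.696−36.950)/1.8106 = 7.5919
df = 41

test statistic = 7.592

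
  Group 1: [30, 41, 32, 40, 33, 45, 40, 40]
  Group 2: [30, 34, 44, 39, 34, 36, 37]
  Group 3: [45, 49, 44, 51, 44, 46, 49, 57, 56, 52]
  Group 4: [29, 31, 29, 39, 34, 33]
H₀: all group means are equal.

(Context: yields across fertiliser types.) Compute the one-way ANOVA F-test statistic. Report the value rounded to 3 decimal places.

test statistic = 20.748

Group means [37.62, 36.29, 49.30, 32.50], grand mean 40.097
SSB = Σnᵢ(x̄ᵢ−x̄)² = 1343.806; SSW = ΣΣ(x−x̄ᵢ)² = 582.904
MSB = 1343.806/3 = 447.9354; MSW = 582.904/27 = 21.5890
F = MSB/MSW = 20.7483
df = (3, 27)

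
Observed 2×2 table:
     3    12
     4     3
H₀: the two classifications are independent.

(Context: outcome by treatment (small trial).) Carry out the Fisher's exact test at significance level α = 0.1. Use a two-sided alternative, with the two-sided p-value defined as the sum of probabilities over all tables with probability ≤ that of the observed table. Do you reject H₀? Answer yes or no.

reject H₀: no

Margins: r₁=15, r₂=7, c₁=7, c₂=15, n=22
p_obs = C(15,3)·C(7,4)/C(22,7); sum pmf over tables with pmf ≤ p_obs
p-value (two-sided) = 0.14466
At α=0.1: p ≥ α → fail to reject H₀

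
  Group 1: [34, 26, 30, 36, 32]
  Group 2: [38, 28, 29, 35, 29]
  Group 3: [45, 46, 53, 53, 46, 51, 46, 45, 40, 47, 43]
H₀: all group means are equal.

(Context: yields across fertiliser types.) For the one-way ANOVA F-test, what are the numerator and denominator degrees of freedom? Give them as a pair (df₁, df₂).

k = 3 groups, N = 21 total
df = (k−1, N−k) = (3−1, 21−3) = (2, 18)

degrees of freedom = [2, 18]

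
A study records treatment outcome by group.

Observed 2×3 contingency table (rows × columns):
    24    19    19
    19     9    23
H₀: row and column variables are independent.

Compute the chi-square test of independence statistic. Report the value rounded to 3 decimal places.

test statistic = 3.496

Row totals [62, 51], col totals [43, 28, 42], n=113
χ² = (24−23.59)²/23.59 + (19−15.36)²/15.36 + (19−23.04)²/23.04 + (19−19.41)²/19.41 + (9−12.64)²/12.64 + (23−18.96)²/18.96 = 3.4961
df = 2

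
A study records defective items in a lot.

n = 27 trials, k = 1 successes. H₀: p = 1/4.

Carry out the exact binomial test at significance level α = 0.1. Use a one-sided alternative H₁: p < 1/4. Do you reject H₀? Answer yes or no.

Exact binomial: n=27, k=1, p₀=1/4=0.2500
P(X≤1) from Σ C(n,i)·p₀^i·(1−p₀)^(n−i)
p-value (one-sided, H₁ less) = 0.00423
At α=0.1: p < α → reject H₀

reject H₀: yes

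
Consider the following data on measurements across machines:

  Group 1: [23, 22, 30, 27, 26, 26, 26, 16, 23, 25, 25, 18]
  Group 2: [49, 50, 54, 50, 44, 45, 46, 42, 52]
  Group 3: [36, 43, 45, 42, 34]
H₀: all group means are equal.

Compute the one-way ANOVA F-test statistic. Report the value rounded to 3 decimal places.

Group means [23.92, 48.00, 40.00], grand mean 35.346
SSB = Σnᵢ(x̄ᵢ−x̄)² = 3116.968; SSW = ΣΣ(x−x̄ᵢ)² = 380.917
MSB = 3116.968/2 = 1558.4840; MSW = 380.917/23 = 16.5616
F = MSB/MSW = 94.1023
df = (2, 23)

test statistic = 94.102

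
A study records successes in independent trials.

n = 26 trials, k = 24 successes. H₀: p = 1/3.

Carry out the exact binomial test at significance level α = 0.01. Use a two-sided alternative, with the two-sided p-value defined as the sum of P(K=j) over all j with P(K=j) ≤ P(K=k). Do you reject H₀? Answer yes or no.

reject H₀: yes

Exact binomial: n=26, k=24, p₀=1/3=0.3333
P(X=j) = C(n,j)·p₀^j·(1−p₀)^(n−j); p = Σ P(X=j) over j with P(X=j) ≤ P(X=24)
p-value (two-sided) = 0.00000
At α=0.01: p < α → reject H₀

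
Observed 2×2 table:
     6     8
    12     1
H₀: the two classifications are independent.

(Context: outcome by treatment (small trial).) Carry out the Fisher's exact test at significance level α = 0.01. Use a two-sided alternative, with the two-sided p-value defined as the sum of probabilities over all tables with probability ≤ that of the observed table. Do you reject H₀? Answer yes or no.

Margins: r₁=14, r₂=13, c₁=18, c₂=9, n=27
p_obs = C(14,6)·C(13,12)/C(27,18); sum pmf over tables with pmf ≤ p_obs
p-value (two-sided) = 0.01275
At α=0.01: p ≥ α → fail to reject H₀

reject H₀: no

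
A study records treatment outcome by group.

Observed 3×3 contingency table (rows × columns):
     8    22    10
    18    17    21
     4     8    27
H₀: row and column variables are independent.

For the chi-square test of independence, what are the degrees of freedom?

df = (r−1)(c−1) = (3−1)·(3−1) = 4

degrees of freedom = 4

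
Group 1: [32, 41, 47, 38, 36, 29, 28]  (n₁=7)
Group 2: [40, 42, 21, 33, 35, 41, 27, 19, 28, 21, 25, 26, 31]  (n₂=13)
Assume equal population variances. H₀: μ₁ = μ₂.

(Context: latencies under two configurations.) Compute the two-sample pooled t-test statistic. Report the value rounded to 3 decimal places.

x̄₁=35.857, s₁=6.817, n₁=7
x̄₂=29.923, s₂=7.836, n₂=13
s_p² = [6·6.817² + 12·7.836²]/18 = 56.4322
SE = √(s_p²·(1/7+1/13)) = 3.5217
t = (35.857−29.923)/3.5217 = 1.6850
df = 18

test statistic = 1.685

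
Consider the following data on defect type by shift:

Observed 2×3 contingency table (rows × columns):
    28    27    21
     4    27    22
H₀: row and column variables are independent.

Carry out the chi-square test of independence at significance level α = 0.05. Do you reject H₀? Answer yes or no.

reject H₀: yes

Row totals [76, 53], col totals [32, 54, 43], n=129
χ² = (28−18.85)²/18.85 + (27−31.81)²/31.81 + (21−25.33)²/25.33 + (4−13.15)²/13.15 + (27−22.19)²/22.19 + (22−17.67)²/17.67 = 14.3796
df = 2
p-value (upper-tail) = 0.00075
At α=0.05: p < α → reject H₀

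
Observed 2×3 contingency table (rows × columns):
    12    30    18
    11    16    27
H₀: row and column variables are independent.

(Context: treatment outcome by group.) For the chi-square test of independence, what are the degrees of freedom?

degrees of freedom = 2

df = (r−1)(c−1) = (2−1)·(3−1) = 2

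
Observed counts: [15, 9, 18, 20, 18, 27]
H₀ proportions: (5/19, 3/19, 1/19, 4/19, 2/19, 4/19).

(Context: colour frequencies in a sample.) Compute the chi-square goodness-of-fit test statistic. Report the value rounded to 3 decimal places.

n = 107; E_i = n·p_i = [28.16, 16.89, 5.63, 22.53, 11.26, 22.53]
χ² = (15−28.16)²/28.16 + (9−16.89)²/16.89 + (18−5.63)²/5.63 + (20−22.53)²/22.53 + (18−11.26)²/11.26 + (27−22.53)²/22.53 = 42.2033
df = 5

test statistic = 42.203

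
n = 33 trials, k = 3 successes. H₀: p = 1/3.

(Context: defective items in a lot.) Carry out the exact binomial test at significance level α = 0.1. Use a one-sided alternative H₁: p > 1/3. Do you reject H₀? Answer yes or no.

Exact binomial: n=33, k=3, p₀=1/3=0.3333
P(X≥3) from Σ C(n,i)·p₀^i·(1−p₀)^(n−i)
p-value (one-sided, H₁ greater) = 0.99977
At α=0.1: p ≥ α → fail to reject H₀

reject H₀: no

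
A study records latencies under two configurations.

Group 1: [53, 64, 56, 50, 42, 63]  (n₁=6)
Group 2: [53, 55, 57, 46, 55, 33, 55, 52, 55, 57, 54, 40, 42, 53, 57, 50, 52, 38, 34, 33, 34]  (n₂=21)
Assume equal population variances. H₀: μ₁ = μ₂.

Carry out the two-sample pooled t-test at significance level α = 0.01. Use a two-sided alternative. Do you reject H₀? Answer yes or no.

x̄₁=54.667, s₁=8.287, n₁=6
x̄₂=47.857, s₂=8.963, n₂=21
s_p² = [5·8.287² + 20·8.963²]/25 = 77.9962
SE = √(s_p²·(1/6+1/21)) = 4.0882
t = (54.667−47.857)/4.0882 = 1.6656
df = 25
p-value (two-sided) = 0.10827
At α=0.01: p ≥ α → fail to reject H₀

reject H₀: no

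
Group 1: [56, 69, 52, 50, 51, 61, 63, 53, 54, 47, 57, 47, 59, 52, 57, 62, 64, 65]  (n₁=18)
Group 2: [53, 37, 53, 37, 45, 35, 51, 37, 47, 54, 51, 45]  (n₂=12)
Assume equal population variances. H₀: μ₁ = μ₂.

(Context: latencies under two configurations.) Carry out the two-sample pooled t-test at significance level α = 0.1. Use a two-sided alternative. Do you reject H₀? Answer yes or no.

reject H₀: yes

x̄₁=56.611, s₁=6.400, n₁=18
x̄₂=45.417, s₂=7.229, n₂=12
s_p² = [17·6.400² + 11·7.229²]/28 = 45.3998
SE = √(s_p²·(1/18+1/12)) = 2.5111
t = (56.611−45.417)/2.5111 = 4.4580
df = 28
p-value (two-sided) = 0.00012
At α=0.1: p < α → reject H₀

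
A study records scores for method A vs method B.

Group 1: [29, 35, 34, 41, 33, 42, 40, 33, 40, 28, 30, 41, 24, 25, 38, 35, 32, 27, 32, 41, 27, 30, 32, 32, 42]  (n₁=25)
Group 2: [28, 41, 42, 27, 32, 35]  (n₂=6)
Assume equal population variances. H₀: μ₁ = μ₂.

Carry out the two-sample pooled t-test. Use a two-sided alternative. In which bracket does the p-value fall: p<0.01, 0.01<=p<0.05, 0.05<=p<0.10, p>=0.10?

x̄₁=33.720, s₁=5.601, n₁=25
x̄₂=34.167, s₂=6.369, n₂=6
s_p² = [24·5.601² + 5·6.369²]/29 = 32.9611
SE = √(s_p²·(1/25+1/6)) = 2.6100
t = (33.720−34.167)/2.6100 = -0.1711
df = 29
p-value (two-sided) = 0.86530
→ bracket: p>=0.10

p-value bracket: p>=0.10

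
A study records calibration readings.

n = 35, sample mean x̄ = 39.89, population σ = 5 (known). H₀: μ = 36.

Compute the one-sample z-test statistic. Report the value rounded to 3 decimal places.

test statistic = 4.603

SE = σ/√n = 5/√35 = 0.8452
z = (x̄−μ₀)/SE = (39.89−36)/0.8452 = 4.6027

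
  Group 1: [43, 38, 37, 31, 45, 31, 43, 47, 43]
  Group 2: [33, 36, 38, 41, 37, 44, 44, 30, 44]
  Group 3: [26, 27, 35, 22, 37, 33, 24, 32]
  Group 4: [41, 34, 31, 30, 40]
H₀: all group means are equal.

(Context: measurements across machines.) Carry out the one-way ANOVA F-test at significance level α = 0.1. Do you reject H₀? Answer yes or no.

reject H₀: yes

Group means [39.78, 38.56, 29.50, 35.20], grand mean 36.032
SSB = Σnᵢ(x̄ᵢ−x̄)² = 528.390; SSW = ΣΣ(x−x̄ᵢ)² = 796.578
MSB = 528.390/3 = 176.1300; MSW = 796.578/27 = 29.5029
F = MSB/MSW = 5.9699
df = (3, 27)
p-value (upper-tail) = 0.00294
At α=0.1: p < α → reject H₀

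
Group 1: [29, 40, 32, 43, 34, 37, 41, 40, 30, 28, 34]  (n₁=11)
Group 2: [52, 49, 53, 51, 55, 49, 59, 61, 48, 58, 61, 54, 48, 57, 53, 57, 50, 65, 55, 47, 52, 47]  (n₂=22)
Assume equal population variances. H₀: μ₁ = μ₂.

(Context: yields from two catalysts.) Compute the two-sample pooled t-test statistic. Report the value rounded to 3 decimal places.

x̄₁=35.273, s₁=5.236, n₁=11
x̄₂=53.682, s₂=5.037, n₂=22
s_p² = [10·5.236² + 21·5.037²]/31 = 26.0308
SE = √(s_p²·(1/11+1/22)) = 1.8841
t = (35.273−53.682)/1.8841 = -9.7710
df = 31

test statistic = -9.771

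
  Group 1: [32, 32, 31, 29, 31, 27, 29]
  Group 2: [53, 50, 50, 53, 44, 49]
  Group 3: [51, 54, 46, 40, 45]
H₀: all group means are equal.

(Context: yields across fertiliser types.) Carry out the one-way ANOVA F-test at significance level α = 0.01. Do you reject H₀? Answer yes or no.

reject H₀: yes

Group means [30.14, 49.83, 47.20], grand mean 41.444
SSB = Σnᵢ(x̄ᵢ−x̄)² = 1481.954; SSW = ΣΣ(x−x̄ᵢ)² = 194.490
MSB = 1481.954/2 = 740.9770; MSW = 194.490/15 = 12.9660
F = MSB/MSW = 57.1476
df = (2, 15)
p-value (upper-tail) = 0.00000
At α=0.01: p < α → reject H₀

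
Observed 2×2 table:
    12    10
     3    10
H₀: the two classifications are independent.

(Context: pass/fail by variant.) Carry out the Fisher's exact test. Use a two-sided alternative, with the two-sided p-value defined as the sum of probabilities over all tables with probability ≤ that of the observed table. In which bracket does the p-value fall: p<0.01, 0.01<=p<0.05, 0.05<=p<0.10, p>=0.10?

Margins: r₁=22, r₂=13, c₁=15, c₂=20, n=35
p_obs = C(22,12)·C(13,3)/C(35,15); sum pmf over tables with pmf ≤ p_obs
p-value (two-sided) = 0.08914
→ bracket: 0.05<=p<0.10

p-value bracket: 0.05<=p<0.10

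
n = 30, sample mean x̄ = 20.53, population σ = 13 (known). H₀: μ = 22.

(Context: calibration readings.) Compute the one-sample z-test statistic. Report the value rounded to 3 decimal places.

test statistic = -0.619

SE = σ/√n = 13/√30 = 2.3735
z = (x̄−μ₀)/SE = (20.53−22)/2.3735 = -0.6193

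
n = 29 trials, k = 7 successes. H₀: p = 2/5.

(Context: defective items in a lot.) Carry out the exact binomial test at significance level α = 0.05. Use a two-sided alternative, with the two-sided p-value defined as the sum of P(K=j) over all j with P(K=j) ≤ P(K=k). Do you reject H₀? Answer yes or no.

reject H₀: no

Exact binomial: n=29, k=7, p₀=2/5=0.4000
P(X=j) = C(n,j)·p₀^j·(1−p₀)^(n−j); p = Σ P(X=j) over j with P(X=j) ≤ P(X=7)
p-value (two-sided) = 0.08987
At α=0.05: p ≥ α → fail to reject H₀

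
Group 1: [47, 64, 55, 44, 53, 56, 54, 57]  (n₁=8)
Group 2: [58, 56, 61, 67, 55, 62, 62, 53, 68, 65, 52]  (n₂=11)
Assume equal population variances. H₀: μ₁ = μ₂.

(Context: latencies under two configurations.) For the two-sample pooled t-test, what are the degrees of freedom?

degrees of freedom = 17

df = n₁ + n₂ − 2 = 8 + 11 − 2 = 17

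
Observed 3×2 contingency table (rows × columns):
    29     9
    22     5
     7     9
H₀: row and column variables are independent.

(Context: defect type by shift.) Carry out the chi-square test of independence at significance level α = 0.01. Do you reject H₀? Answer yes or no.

reject H₀: no

Row totals [38, 27, 16], col totals [58, 23], n=81
χ² = (29−27.21)²/27.21 + (9−10.79)²/10.79 + (22−19.33)²/19.33 + (5−7.67)²/7.67 + (7−11.46)²/11.46 + (9−4.54)²/4.54 = 7.8159
df = 2
p-value (upper-tail) = 0.02008
At α=0.01: p ≥ α → fail to reject H₀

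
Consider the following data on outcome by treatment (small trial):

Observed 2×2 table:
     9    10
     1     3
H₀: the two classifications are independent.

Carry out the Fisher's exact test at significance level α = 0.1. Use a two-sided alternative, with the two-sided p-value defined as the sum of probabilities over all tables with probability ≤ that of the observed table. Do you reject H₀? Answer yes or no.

reject H₀: no

Margins: r₁=19, r₂=4, c₁=10, c₂=13, n=23
p_obs = C(19,9)·C(4,1)/C(23,10); sum pmf over tables with pmf ≤ p_obs
p-value (two-sided) = 0.60361
At α=0.1: p ≥ α → fail to reject H₀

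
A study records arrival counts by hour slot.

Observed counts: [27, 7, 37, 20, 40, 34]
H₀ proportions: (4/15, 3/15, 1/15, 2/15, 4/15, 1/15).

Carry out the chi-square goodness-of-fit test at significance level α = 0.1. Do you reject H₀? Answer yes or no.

n = 165; E_i = n·p_i = [44.00, 33.00, 11.00, 22.00, 44.00, 11.00]
χ² = (27−44.00)²/44.00 + (7−33.00)²/33.00 + (37−11.00)²/11.00 + (20−22.00)²/22.00 + (40−44.00)²/44.00 + (34−11.00)²/11.00 = 137.1439
df = 5
p-value (upper-tail) = 0.00000
At α=0.1: p < α → reject H₀

reject H₀: yes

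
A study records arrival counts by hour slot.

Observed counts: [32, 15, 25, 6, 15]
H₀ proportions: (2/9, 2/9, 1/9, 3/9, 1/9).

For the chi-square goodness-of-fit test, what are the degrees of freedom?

df = k − 1 = 5 − 1 = 4

degrees of freedom = 4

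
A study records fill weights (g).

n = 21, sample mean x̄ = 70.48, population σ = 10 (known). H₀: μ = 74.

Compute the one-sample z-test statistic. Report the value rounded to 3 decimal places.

test statistic = -1.613

SE = σ/√n = 10/√21 = 2.1822
z = (x̄−μ₀)/SE = (70.48−74)/2.1822 = -1.6131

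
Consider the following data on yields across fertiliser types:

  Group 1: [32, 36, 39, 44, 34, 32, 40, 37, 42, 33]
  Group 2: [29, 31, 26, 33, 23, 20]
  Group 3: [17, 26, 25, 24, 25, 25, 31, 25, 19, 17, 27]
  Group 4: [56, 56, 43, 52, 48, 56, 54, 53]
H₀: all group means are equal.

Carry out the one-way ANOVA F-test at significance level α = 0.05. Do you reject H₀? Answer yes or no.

Group means [36.90, 27.00, 23.73, 52.25], grand mean 34.571
SSB = Σnᵢ(x̄ᵢ−x̄)² = 4191.990; SSW = ΣΣ(x−x̄ᵢ)² = 622.582
MSB = 4191.990/3 = 1397.3299; MSW = 622.582/31 = 20.0833
F = MSB/MSW = 69.5768
df = (3, 31)
p-value (upper-tail) = 0.00000
At α=0.05: p < α → reject H₀

reject H₀: yes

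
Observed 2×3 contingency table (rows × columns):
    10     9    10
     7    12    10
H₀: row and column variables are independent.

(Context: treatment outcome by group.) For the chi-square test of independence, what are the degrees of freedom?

degrees of freedom = 2

df = (r−1)(c−1) = (2−1)·(3−1) = 2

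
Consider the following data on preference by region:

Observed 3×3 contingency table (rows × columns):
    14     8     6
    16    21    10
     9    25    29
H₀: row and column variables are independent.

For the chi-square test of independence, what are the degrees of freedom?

df = (r−1)(c−1) = (3−1)·(3−1) = 4

degrees of freedom = 4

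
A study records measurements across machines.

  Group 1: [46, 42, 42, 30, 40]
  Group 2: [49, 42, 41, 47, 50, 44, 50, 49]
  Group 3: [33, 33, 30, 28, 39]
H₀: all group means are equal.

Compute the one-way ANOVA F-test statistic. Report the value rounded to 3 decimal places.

Group means [40.00, 46.50, 32.60], grand mean 40.833
SSB = Σnᵢ(x̄ᵢ−x̄)² = 599.300; SSW = ΣΣ(x−x̄ᵢ)² = 307.200
MSB = 599.300/2 = 299.6500; MSW = 307.200/15 = 20.4800
F = MSB/MSW = 14.6313
df = (2, 15)

test statistic = 14.631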